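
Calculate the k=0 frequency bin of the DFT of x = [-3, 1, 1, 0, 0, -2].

X[0] = Σ(n=0 to 5) x[n] · ω_6^0 = Σ x[n]
= (-3) + (1) + (1) + (0) + (0) + (-2)

X[0] = -3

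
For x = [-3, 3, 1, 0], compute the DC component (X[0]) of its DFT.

X[0] = Σ(n=0 to 3) x[n] · ω_4^0 = Σ x[n]
= (-3) + (3) + (1) + (0)

X[0] = 1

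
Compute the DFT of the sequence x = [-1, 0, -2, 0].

X[k] = Σ(n=0 to 3) x[n] · ω_4^(nk)
where ω_4 = e^(-2πi/4)

Computing each X[k]:
X[0] = -3
X[1] = 1
X[2] = -3
X[3] = 1

X = [-3, 1, -3, 1]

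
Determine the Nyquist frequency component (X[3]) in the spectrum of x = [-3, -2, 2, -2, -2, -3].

X[3] = Σ(n=0 to 5) x[n] · ω_6^(3n) where ω_6 = e^(-2πi/6)
= (-3)·ω_6^0 + (-2)·ω_6^3 + (2)·ω_6^6 + (-2)·ω_6^9 + (-2)·ω_6^12 + (-3)·ω_6^15

X[3] = 4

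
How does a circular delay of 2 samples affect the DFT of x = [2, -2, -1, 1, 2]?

Time shift by 2: X_shifted[k] = ω_5^(2k) · X[k]
Shifted x = [1, 2, 2, -2, -1]

DFT(x[n-2]) = [2, 1.3090-5.2043i, 0.1910+2.0409i, 0.1910-2.0409i, 1.3090+5.2043i]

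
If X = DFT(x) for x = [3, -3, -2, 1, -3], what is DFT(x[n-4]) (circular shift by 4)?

Time shift by 4: X_shifted[k] = ω_5^(4k) · X[k]
Shifted x = [-3, -2, 1, -3, 3]

DFT(x[n-4]) = [-4, -1.0729+2.4041i, -4.4271+6.7432i, -4.4271-6.7432i, -1.0729-2.4041i]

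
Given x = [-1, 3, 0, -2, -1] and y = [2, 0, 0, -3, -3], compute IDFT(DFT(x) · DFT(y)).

(x ⊛ y)[n] = Σ(m=0 to 4) x[m] · y[(n-m) mod 5]

Computing each output sample:
(x ⊛ y)[0] = -11
(x ⊛ y)[1] = 12
(x ⊛ y)[2] = 9
(x ⊛ y)[3] = 2
(x ⊛ y)[4] = -8

x ⊛ y = [-11, 12, 9, 2, -8]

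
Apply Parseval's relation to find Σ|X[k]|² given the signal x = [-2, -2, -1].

Parseval: Σ|x[n]|² = (1/N)Σ|X[k]|², so Σ|X[k]|² = N·Σ|x[n]|² = 3·9.0000

Σ|X[k]|² = N·Σ|x[n]|² = 3·9.0000 = 27.0000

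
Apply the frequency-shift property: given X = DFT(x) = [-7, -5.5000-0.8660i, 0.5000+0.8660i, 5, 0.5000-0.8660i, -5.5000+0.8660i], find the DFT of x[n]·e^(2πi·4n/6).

Modulation property: DFT(ω_6^(-4n)·x[n]) = X[(k-4) mod 6], so circularly shift X by 4 positions.

X[k-4] = [0.5000+0.8660i, 5, 0.5000-0.8660i, -5.5000+0.8660i, -7, -5.5000-0.8660i]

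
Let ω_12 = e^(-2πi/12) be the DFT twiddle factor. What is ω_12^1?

ω_12^1 = e^(-2πi·1/12)
= cos(-2π·1/12) + i·sin(-2π·1/12)
= cos(-2π/12) + i·sin(-2π/12)

ω_12^1 = cos(-2π/12) + i·sin(-2π/12) = 0.8660-0.5000i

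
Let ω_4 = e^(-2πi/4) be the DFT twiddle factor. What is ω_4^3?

ω_4^3 = e^(-2πi·3/4)
= cos(-2π·3/4) + i·sin(-2π·3/4)
= cos(-6π/4) + i·sin(-6π/4)

ω_4^3 = cos(-6π/4) + i·sin(-6π/4) = 1i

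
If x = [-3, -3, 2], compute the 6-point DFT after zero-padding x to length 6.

Original 3-point DFT: [-4, -2.5000+4.3301i, -2.5000-4.3301i]
Zero-padded 6-point DFT provides frequency interpolation.

DFT_6([x, 0, ...]) = [-4, -5.5000+0.8660i, -2.5000+4.3301i, 2, -2.5000-4.3301i, -5.5000-0.8660i]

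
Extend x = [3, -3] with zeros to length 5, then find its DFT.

Original 2-point DFT: [0, 6]
Zero-padded 5-point DFT provides frequency interpolation.

DFT_5([x, 0, ...]) = [0, 2.0729+2.8532i, 5.4271+1.7634i, 5.4271-1.7634i, 2.0729-2.8532i]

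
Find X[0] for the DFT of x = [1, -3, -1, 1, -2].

X[0] = Σ(n=0 to 4) x[n] · ω_5^0 = Σ x[n]
= (1) + (-3) + (-1) + (1) + (-2)

X[0] = -4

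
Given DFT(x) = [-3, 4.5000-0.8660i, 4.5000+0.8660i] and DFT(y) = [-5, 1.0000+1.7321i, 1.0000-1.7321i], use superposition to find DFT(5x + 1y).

By linearity: DFT(5x + 1y) = 5·DFT(x) + 1·DFT(y)
= 5·[-3, 4.5000-0.8660i, 4.5000+0.8660i] + 1·[-5, 1.0000+1.7321i, 1.0000-1.7321i]

Computing element-wise:
Z[0] = 5·(-3) + 1·(-5) = -20
Z[1] = 5·(4.5000-0.8660i) + 1·(1.0000+1.7321i) = 23.5000-2.5979i
Z[2] = 5·(4.5000+0.8660i) + 1·(1.0000-1.7321i) = 23.5000+2.5979i

DFT(5x + 1y) = 5·X + 1·Y = [-20, 23.5000-2.5979i, 23.5000+2.5979i]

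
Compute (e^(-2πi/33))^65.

Since ω_33^33 = 1, powers reduce modulo 33.
65 mod 33 = 32
So ω_33^65 = ω_33^32 = e^(-2πi·32/33)

ω_33^65 = ω_33^32 = 0.9819+0.1893i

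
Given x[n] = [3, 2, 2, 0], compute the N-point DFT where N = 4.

X[k] = Σ(n=0 to 3) x[n] · ω_4^(nk)
where ω_4 = e^(-2πi/4)

Computing each X[k]:
X[0] = 7
X[1] = 1-2i
X[2] = 3
X[3] = 1+2i

X = [7, 1-2i, 3, 1+2i]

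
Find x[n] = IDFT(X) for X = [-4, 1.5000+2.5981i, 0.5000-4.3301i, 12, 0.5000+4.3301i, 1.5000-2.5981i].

x[n] = (1/6) Σ(k=0 to 5) X[k] · e^(2πikn/6)

Computing each x[n]:
x[0] = 2
x[1] = -2
x[2] = -1
x[3] = -3
x[4] = 3
x[5] = -3

x = [2, -2, -1, -3, 3, -3]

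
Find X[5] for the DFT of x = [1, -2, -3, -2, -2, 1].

X[5] = Σ(n=0 to 5) x[n] · ω_6^(5n) where ω_6 = e^(-2πi/6)
= (1)·ω_6^0 + (-2)·ω_6^5 + (-3)·ω_6^10 + (-2)·ω_6^15 + (-2)·ω_6^20 + (1)·ω_6^25

X[5] = 5.0000-3.4641i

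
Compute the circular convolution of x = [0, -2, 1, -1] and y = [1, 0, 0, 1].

(x ⊛ y)[n] = Σ(m=0 to 3) x[m] · y[(n-m) mod 4]

Computing each output sample:
(x ⊛ y)[0] = -2
(x ⊛ y)[1] = -1
(x ⊛ y)[2] = 0
(x ⊛ y)[3] = -1

x ⊛ y = [-2, -1, 0, -1]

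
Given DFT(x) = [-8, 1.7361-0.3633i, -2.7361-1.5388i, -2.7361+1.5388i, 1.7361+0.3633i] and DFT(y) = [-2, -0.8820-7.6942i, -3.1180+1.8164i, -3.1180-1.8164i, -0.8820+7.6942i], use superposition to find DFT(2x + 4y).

By linearity: DFT(2x + 4y) = 2·DFT(x) + 4·DFT(y)
= 2·[-8, 1.7361-0.3633i, -2.7361-1.5388i, -2.7361+1.5388i, 1.7361+0.3633i] + 4·[-2, -0.8820-7.6942i, -3.1180+1.8164i, -3.1180-1.8164i, -0.8820+7.6942i]

Computing element-wise:
Z[0] = 2·(-8) + 4·(-2) = -24
Z[1] = 2·(1.7361-0.3633i) + 4·(-0.8820-7.6942i) = -0.0558-31.5034i
Z[2] = 2·(-2.7361-1.5388i) + 4·(-3.1180+1.8164i) = -17.9442+4.1880i
Z[3] = 2·(-2.7361+1.5388i) + 4·(-3.1180-1.8164i) = -17.9442-4.1880i
Z[4] = 2·(1.7361+0.3633i) + 4·(-0.8820+7.6942i) = -0.0558+31.5034i

DFT(2x + 4y) = 2·X + 4·Y = [-24, -0.0558-31.5034i, -17.9442+4.1880i, -17.9442-4.1880i, -0.0558+31.5034i]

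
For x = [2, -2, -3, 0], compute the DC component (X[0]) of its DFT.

X[0] = Σ(n=0 to 3) x[n] · ω_4^0 = Σ x[n]
= (2) + (-2) + (-3) + (0)

X[0] = -3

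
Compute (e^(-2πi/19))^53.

Since ω_19^19 = 1, powers reduce modulo 19.
53 mod 19 = 15
So ω_19^53 = ω_19^15 = e^(-2πi·15/19)

ω_19^53 = ω_19^15 = 0.2455+0.9694i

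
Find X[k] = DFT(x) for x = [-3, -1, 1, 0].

X[k] = Σ(n=0 to 3) x[n] · ω_4^(nk)
where ω_4 = e^(-2πi/4)

Computing each X[k]:
X[0] = -3
X[1] = -4+1i
X[2] = -1
X[3] = -4-1i

X = [-3, -4+1i, -1, -4-1i]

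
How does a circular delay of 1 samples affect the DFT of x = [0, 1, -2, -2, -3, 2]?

Time shift by 1: X_shifted[k] = ω_6^(1k) · X[k]
Shifted x = [2, 0, 1, -2, -2, -3]

DFT(x[n-1]) = [-4, 3.0000-5.1962i, 2, 6, 2, 3.0000+5.1962i]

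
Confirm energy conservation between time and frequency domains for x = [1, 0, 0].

Time domain:
Σ|x[n]|² = |1|² + |0|² + |0|² = 1.0000

Frequency domain:
(1/3)Σ|X[k]|² = (1/3)(|1|² + |1|² + |1|²) = (1/3)·3.0000 = 1.0000

Both sides agree, confirming Parseval's theorem.

Σ|x[n]|² = (1/N)Σ|X[k]|² = 1.0000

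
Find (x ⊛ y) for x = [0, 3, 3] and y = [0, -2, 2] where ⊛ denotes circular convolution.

(x ⊛ y)[n] = Σ(m=0 to 2) x[m] · y[(n-m) mod 3]

Computing each output sample:
(x ⊛ y)[0] = 0
(x ⊛ y)[1] = 6
(x ⊛ y)[2] = -6

x ⊛ y = [0, 6, -6]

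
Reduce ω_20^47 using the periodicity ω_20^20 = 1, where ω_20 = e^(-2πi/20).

Since ω_20^20 = 1, powers reduce modulo 20.
47 mod 20 = 7
So ω_20^47 = ω_20^7 = e^(-2πi·7/20)

ω_20^47 = ω_20^7 = -0.5878-0.8090i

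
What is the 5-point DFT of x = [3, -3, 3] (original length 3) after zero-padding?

Original 3-point DFT: [3, 3.0000+5.1962i, 3.0000-5.1962i]
Zero-padded 5-point DFT provides frequency interpolation.

DFT_5([x, 0, ...]) = [3, -0.3541+1.0898i, 6.3541+4.6165i, 6.3541-4.6165i, -0.3541-1.0898i]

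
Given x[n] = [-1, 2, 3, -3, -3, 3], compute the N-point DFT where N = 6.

X[k] = Σ(n=0 to 5) x[n] · ω_6^(nk)
where ω_6 = e^(-2πi/6)

Computing each X[k]:
X[0] = 1
X[1] = 4.5000-4.3301i
X[2] = -6.5000+6.0622i
X[3] = -3
X[4] = -6.5000-6.0622i
X[5] = 4.5000+4.3301i

X = [1, 4.5000-4.3301i, -6.5000+6.0622i, -3, -6.5000-6.0622i, 4.5000+4.3301i]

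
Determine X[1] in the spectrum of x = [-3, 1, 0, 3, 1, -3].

X[1] = Σ(n=0 to 5) x[n] · ω_6^(1n) where ω_6 = e^(-2πi/6)
= (-3)·ω_6^0 + (1)·ω_6^1 + (0)·ω_6^2 + (3)·ω_6^3 + (1)·ω_6^4 + (-3)·ω_6^5

X[1] = -7.5000-2.5981i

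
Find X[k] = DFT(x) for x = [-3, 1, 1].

X[k] = Σ(n=0 to 2) x[n] · ω_3^(nk)
where ω_3 = e^(-2πi/3)

Computing each X[k]:
X[0] = -1
X[1] = -4
X[2] = -4

X = [-1, -4, -4]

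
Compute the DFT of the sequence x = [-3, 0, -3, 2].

X[k] = Σ(n=0 to 3) x[n] · ω_4^(nk)
where ω_4 = e^(-2πi/4)

Computing each X[k]:
X[0] = -4
X[1] = 2i
X[2] = -8
X[3] = -2i

X = [-4, 2i, -8, -2i]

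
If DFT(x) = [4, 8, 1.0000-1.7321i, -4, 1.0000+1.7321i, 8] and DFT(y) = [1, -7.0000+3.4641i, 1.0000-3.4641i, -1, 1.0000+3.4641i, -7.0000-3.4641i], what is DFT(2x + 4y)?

By linearity: DFT(2x + 4y) = 2·DFT(x) + 4·DFT(y)
= 2·[4, 8, 1.0000-1.7321i, -4, 1.0000+1.7321i, 8] + 4·[1, -7.0000+3.4641i, 1.0000-3.4641i, -1, 1.0000+3.4641i, -7.0000-3.4641i]

Computing element-wise:
Z[0] = 2·(4) + 4·(1) = 12
Z[1] = 2·(8) + 4·(-7.0000+3.4641i) = -12.0000+13.8564i
Z[2] = 2·(1.0000-1.7321i) + 4·(1.0000-3.4641i) = 6.0000-17.3206i
Z[3] = 2·(-4) + 4·(-1) = -12
Z[4] = 2·(1.0000+1.7321i) + 4·(1.0000+3.4641i) = 6.0000+17.3206i
Z[5] = 2·(8) + 4·(-7.0000-3.4641i) = -12.0000-13.8564i

DFT(2x + 4y) = 2·X + 4·Y = [12, -12.0000+13.8564i, 6.0000-17.3206i, -12, 6.0000+17.3206i, -12.0000-13.8564i]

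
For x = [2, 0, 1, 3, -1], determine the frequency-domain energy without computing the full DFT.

Parseval: Σ|x[n]|² = (1/N)Σ|X[k]|², so Σ|X[k]|² = N·Σ|x[n]|² = 5·15.0000

Σ|X[k]|² = N·Σ|x[n]|² = 5·15.0000 = 75.0000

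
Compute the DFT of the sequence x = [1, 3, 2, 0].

X[k] = Σ(n=0 to 3) x[n] · ω_4^(nk)
where ω_4 = e^(-2πi/4)

Computing each X[k]:
X[0] = 6
X[1] = -1-3i
X[2] = 0
X[3] = -1+3i

X = [6, -1-3i, 0, -1+3i]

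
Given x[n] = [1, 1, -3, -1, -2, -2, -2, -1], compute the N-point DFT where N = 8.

X[k] = Σ(n=0 to 7) x[n] · ω_8^(nk)
where ω_8 = e^(-2πi/8)

Computing each X[k]:
X[0] = -9
X[1] = 5.1213-1.1213i
X[2] = 4-1i
X[3] = 0.8787-3.1213i
X[4] = -3
X[5] = 0.8787+3.1213i
X[6] = 4+1i
X[7] = 5.1213+1.1213i

X = [-9, 5.1213-1.1213i, 4-1i, 0.8787-3.1213i, -3, 0.8787+3.1213i, 4+1i, 5.1213+1.1213i]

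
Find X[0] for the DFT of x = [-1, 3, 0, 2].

X[0] = Σ(n=0 to 3) x[n] · ω_4^0 = Σ x[n]
= (-1) + (3) + (0) + (2)

X[0] = 4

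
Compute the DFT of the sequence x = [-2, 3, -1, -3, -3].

X[k] = Σ(n=0 to 4) x[n] · ω_5^(nk)
where ω_5 = e^(-2πi/5)

Computing each X[k]:
X[0] = -6
X[1] = 1.2361-6.8819i
X[2] = -3.2361-1.6246i
X[3] = -3.2361+1.6246i
X[4] = 1.2361+6.8819i

X = [-6, 1.2361-6.8819i, -3.2361-1.6246i, -3.2361+1.6246i, 1.2361+6.8819i]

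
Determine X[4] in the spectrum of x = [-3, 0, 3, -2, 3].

X[4] = Σ(n=0 to 4) x[n] · ω_5^(4n) where ω_5 = e^(-2πi/5)
= (-3)·ω_5^0 + (0)·ω_5^4 + (3)·ω_5^8 + (-2)·ω_5^12 + (3)·ω_5^16

X[4] = -2.8820+0.0858i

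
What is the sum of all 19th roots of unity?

Sum of all nth roots of unity equals 0 for n > 1 (geometric series with r ≠ 1).

0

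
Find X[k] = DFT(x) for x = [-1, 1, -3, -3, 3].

X[k] = Σ(n=0 to 4) x[n] · ω_5^(nk)
where ω_5 = e^(-2πi/5)

Computing each X[k]:
X[0] = -3
X[1] = 5.0902+1.9021i
X[2] = -6.0902+1.1756i
X[3] = -6.0902-1.1756i
X[4] = 5.0902-1.9021i

X = [-3, 5.0902+1.9021i, -6.0902+1.1756i, -6.0902-1.1756i, 5.0902-1.9021i]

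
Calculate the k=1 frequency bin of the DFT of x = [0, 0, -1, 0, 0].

X[1] = Σ(n=0 to 4) x[n] · ω_5^(1n) where ω_5 = e^(-2πi/5)
= (0)·ω_5^0 + (0)·ω_5^1 + (-1)·ω_5^2 + (0)·ω_5^3 + (0)·ω_5^4

X[1] = 0.8090+0.5878i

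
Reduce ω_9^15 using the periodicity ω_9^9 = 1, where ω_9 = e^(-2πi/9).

Since ω_9^9 = 1, powers reduce modulo 9.
15 mod 9 = 6
So ω_9^15 = ω_9^6 = e^(-2πi·6/9)

ω_9^15 = ω_9^6 = -0.5000+0.8660i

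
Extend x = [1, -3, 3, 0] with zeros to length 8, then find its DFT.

Original 4-point DFT: [1, -2+3i, 7, -2-3i]
Zero-padded 8-point DFT provides frequency interpolation.

DFT_8([x, 0, ...]) = [1, -1.1213-0.8787i, -2+3i, 3.1213+5.1213i, 7, 3.1213-5.1213i, -2-3i, -1.1213+0.8787i]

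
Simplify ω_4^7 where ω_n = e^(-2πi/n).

Since ω_4^4 = 1, powers reduce modulo 4.
7 mod 4 = 3
So ω_4^7 = ω_4^3 = e^(-2πi·3/4)

ω_4^7 = ω_4^3 = 1i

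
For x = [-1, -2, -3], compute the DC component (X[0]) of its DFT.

X[0] = Σ(n=0 to 2) x[n] · ω_3^0 = Σ x[n]
= (-1) + (-2) + (-3)

X[0] = -6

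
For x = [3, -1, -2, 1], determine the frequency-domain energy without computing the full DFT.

Parseval: Σ|x[n]|² = (1/N)Σ|X[k]|², so Σ|X[k]|² = N·Σ|x[n]|² = 4·15.0000

Σ|X[k]|² = N·Σ|x[n]|² = 4·15.0000 = 60.0000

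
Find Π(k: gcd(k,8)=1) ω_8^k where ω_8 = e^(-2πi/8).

The primitive 8th roots of unity are ω_8^k for k coprime to 8: k ∈ {1, 3, 5, 7}
Their product equals the constant term of the cyclotomic polynomial Φ_8(x) up to sign.
For n ≥ 3, the product of all primitive nth roots of unity is 1. (For n=1 it is 1; for n=2 it is -1.)

1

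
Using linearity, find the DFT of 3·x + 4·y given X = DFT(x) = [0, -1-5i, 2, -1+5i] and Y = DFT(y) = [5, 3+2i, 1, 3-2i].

By linearity: DFT(3x + 4y) = 3·DFT(x) + 4·DFT(y)
= 3·[0, -1-5i, 2, -1+5i] + 4·[5, 3+2i, 1, 3-2i]

Computing element-wise:
Z[0] = 3·(0) + 4·(5) = 20
Z[1] = 3·(-1-5i) + 4·(3+2i) = 9-7i
Z[2] = 3·(2) + 4·(1) = 10
Z[3] = 3·(-1+5i) + 4·(3-2i) = 9+7i

DFT(3x + 4y) = 3·X + 4·Y = [20, 9-7i, 10, 9+7i]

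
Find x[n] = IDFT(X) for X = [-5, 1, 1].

x[n] = (1/3) Σ(k=0 to 2) X[k] · e^(2πikn/3)

Computing each x[n]:
x[0] = -1
x[1] = -2
x[2] = -2

x = [-1, -2, -2]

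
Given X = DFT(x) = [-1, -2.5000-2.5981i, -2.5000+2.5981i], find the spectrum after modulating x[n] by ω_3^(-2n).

Modulation property: DFT(ω_3^(-2n)·x[n]) = X[(k-2) mod 3], so circularly shift X by 2 positions.

X[k-2] = [-2.5000-2.5981i, -2.5000+2.5981i, -1]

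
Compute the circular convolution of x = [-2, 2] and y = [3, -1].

(x ⊛ y)[n] = Σ(m=0 to 1) x[m] · y[(n-m) mod 2]

Computing each output sample:
(x ⊛ y)[0] = -8
(x ⊛ y)[1] = 8

x ⊛ y = [-8, 8]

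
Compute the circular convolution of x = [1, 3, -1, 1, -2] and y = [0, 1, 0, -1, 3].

(x ⊛ y)[n] = Σ(m=0 to 4) x[m] · y[(n-m) mod 5]

Computing each output sample:
(x ⊛ y)[0] = 8
(x ⊛ y)[1] = -3
(x ⊛ y)[2] = 8
(x ⊛ y)[3] = -8
(x ⊛ y)[4] = 1

x ⊛ y = [8, -3, 8, -8, 1]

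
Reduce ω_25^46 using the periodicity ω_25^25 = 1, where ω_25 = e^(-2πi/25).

Since ω_25^25 = 1, powers reduce modulo 25.
46 mod 25 = 21
So ω_25^46 = ω_25^21 = e^(-2πi·21/25)

ω_25^46 = ω_25^21 = 0.5358+0.8443i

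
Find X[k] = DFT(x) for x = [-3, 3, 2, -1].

X[k] = Σ(n=0 to 3) x[n] · ω_4^(nk)
where ω_4 = e^(-2πi/4)

Computing each X[k]:
X[0] = 1
X[1] = -5-4i
X[2] = -3
X[3] = -5+4i

X = [1, -5-4i, -3, -5+4i]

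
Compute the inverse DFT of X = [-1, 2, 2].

x[n] = (1/3) Σ(k=0 to 2) X[k] · e^(2πikn/3)

Computing each x[n]:
x[0] = 1
x[1] = -1
x[2] = -1

x = [1, -1, -1]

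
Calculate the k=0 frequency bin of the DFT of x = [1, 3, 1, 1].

X[0] = Σ(n=0 to 3) x[n] · ω_4^0 = Σ x[n]
= (1) + (3) + (1) + (1)

X[0] = 6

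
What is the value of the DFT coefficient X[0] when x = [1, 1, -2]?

X[0] = Σ(n=0 to 2) x[n] · ω_3^0 = Σ x[n]
= (1) + (1) + (-2)

X[0] = 0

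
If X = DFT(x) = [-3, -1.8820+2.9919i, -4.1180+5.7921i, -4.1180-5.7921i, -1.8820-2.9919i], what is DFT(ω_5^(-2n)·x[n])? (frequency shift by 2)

Modulation property: DFT(ω_5^(-2n)·x[n]) = X[(k-2) mod 5], so circularly shift X by 2 positions.

X[k-2] = [-4.1180-5.7921i, -1.8820-2.9919i, -3, -1.8820+2.9919i, -4.1180+5.7921i]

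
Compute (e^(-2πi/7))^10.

Since ω_7^7 = 1, powers reduce modulo 7.
10 mod 7 = 3
So ω_7^10 = ω_7^3 = e^(-2πi·3/7)

ω_7^10 = ω_7^3 = -0.9010-0.4339i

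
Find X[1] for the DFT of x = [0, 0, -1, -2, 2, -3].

X[1] = Σ(n=0 to 5) x[n] · ω_6^(1n) where ω_6 = e^(-2πi/6)
= (0)·ω_6^0 + (0)·ω_6^1 + (-1)·ω_6^2 + (-2)·ω_6^3 + (2)·ω_6^4 + (-3)·ω_6^5

X[1] = 0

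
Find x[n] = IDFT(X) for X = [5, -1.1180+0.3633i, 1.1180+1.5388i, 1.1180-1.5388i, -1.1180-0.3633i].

x[n] = (1/5) Σ(k=0 to 4) X[k] · e^(2πikn/5)

Computing each x[n]:
x[0] = 1
x[1] = 0
x[2] = 2
x[3] = 1
x[4] = 1

x = [1, 0, 2, 1, 1]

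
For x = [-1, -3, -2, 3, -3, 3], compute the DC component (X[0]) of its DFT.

X[0] = Σ(n=0 to 5) x[n] · ω_6^0 = Σ x[n]
= (-1) + (-3) + (-2) + (3) + (-3) + (3)

X[0] = -3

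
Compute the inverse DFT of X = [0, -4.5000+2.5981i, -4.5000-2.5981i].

x[n] = (1/3) Σ(k=0 to 2) X[k] · e^(2πikn/3)

Computing each x[n]:
x[0] = -3
x[1] = 0
x[2] = 3

x = [-3, 0, 3]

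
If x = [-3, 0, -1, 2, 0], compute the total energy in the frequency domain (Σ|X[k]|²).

Parseval: Σ|x[n]|² = (1/N)Σ|X[k]|², so Σ|X[k]|² = N·Σ|x[n]|² = 5·14.0000

Σ|X[k]|² = N·Σ|x[n]|² = 5·14.0000 = 70.0000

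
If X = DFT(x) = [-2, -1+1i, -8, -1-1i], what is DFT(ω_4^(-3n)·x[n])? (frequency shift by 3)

Modulation property: DFT(ω_4^(-3n)·x[n]) = X[(k-3) mod 4], so circularly shift X by 3 positions.

X[k-3] = [-1+1i, -8, -1-1i, -2]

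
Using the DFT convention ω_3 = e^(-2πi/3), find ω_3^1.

ω_3^1 = e^(-2πi·1/3)
= cos(-2π·1/3) + i·sin(-2π·1/3)
= cos(-2π/3) + i·sin(-2π/3)

ω_3^1 = cos(-2π/3) + i·sin(-2π/3) = -0.5000-0.8660i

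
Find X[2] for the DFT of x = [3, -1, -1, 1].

X[2] = Σ(n=0 to 3) x[n] · ω_4^(2n) where ω_4 = e^(-2πi/4)
= (3)·ω_4^0 + (-1)·ω_4^2 + (-1)·ω_4^4 + (1)·ω_4^6

X[2] = 2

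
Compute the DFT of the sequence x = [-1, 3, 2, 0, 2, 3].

X[k] = Σ(n=0 to 5) x[n] · ω_6^(nk)
where ω_6 = e^(-2πi/6)

Computing each X[k]:
X[0] = 9
X[1] = 0
X[2] = -6
X[3] = -3
X[4] = -6
X[5] = 0

X = [9, 0, -6, -3, -6, 0]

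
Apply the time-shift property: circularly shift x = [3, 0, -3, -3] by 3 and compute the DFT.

Time shift by 3: X_shifted[k] = ω_4^(3k) · X[k]
Shifted x = [0, -3, -3, 3]

DFT(x[n-3]) = [-3, 3+6i, -3, 3-6i]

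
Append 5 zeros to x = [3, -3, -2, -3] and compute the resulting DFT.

Original 4-point DFT: [-5, 5, 7, 5]
Zero-padded 9-point DFT provides frequency interpolation.

DFT_9([x, 0, ...]) = [-5, 1.8546+6.4961i, 5.8584+1.0404i, 2.5000+0.8660i, 5.7870+2.3386i, 5.7870-2.3386i, 2.5000-0.8660i, 5.8584-1.0404i, 1.8546-6.4961i]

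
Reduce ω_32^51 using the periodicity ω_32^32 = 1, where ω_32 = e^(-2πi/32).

Since ω_32^32 = 1, powers reduce modulo 32.
51 mod 32 = 19
So ω_32^51 = ω_32^19 = e^(-2πi·19/32)

ω_32^51 = ω_32^19 = -0.8315+0.5556i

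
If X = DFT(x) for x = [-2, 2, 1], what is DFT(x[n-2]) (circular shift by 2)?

Time shift by 2: X_shifted[k] = ω_3^(2k) · X[k]
Shifted x = [2, 1, -2]

DFT(x[n-2]) = [1, 2.5000-2.5981i, 2.5000+2.5981i]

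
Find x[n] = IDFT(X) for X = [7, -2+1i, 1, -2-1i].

x[n] = (1/4) Σ(k=0 to 3) X[k] · e^(2πikn/4)

Computing each x[n]:
x[0] = 1
x[1] = 1
x[2] = 3
x[3] = 2

x = [1, 1, 3, 2]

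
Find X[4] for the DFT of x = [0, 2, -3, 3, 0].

X[4] = Σ(n=0 to 4) x[n] · ω_5^(4n) where ω_5 = e^(-2πi/5)
= (0)·ω_5^0 + (2)·ω_5^4 + (-3)·ω_5^8 + (3)·ω_5^12 + (0)·ω_5^16

X[4] = 0.6180-1.6246i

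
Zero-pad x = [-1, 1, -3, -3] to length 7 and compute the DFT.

Original 4-point DFT: [-6, 2-4i, -2, 2+4i]
Zero-padded 7-point DFT provides frequency interpolation.

DFT_7([x, 0, ...]) = [-6, 2.9940+3.4446i, -0.3901-4.6221i, -3.1039+0.1454i, -3.1039-0.1454i, -0.3901+4.6221i, 2.9940-3.4446i]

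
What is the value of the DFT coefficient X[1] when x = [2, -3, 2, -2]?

X[1] = Σ(n=0 to 3) x[n] · ω_4^(1n) where ω_4 = e^(-2πi/4)
= (2)·ω_4^0 + (-3)·ω_4^1 + (2)·ω_4^2 + (-2)·ω_4^3

X[1] = 1i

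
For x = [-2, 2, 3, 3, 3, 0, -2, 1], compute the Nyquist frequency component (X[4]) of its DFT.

X[4] = Σ(n=0 to 7) x[n] · ω_8^(4n) where ω_8 = e^(-2πi/8)
= (-2)·ω_8^0 + (2)·ω_8^4 + (3)·ω_8^8 + (3)·ω_8^12 + (3)·ω_8^16 + (0)·ω_8^20 + (-2)·ω_8^24 + (1)·ω_8^28

X[4] = -4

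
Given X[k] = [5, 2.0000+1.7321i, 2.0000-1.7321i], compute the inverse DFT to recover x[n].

x[n] = (1/3) Σ(k=0 to 2) X[k] · e^(2πikn/3)

Computing each x[n]:
x[0] = 3
x[1] = 0
x[2] = 2

x = [3, 0, 2]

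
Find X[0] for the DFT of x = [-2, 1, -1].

X[0] = Σ(n=0 to 2) x[n] · ω_3^0 = Σ x[n]
= (-2) + (1) + (-1)

X[0] = -2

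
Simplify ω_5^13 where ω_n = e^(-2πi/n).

Since ω_5^5 = 1, powers reduce modulo 5.
13 mod 5 = 3
So ω_5^13 = ω_5^3 = e^(-2πi·3/5)

ω_5^13 = ω_5^3 = -0.8090+0.5878i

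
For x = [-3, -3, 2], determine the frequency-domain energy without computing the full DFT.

Parseval: Σ|x[n]|² = (1/N)Σ|X[k]|², so Σ|X[k]|² = N·Σ|x[n]|² = 3·22.0000

Σ|X[k]|² = N·Σ|x[n]|² = 3·22.0000 = 66.0000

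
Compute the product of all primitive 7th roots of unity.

The primitive 7th roots of unity are ω_7^k for k coprime to 7: k ∈ {1, 2, 3, 4, 5, 6}
Their product equals the constant term of the cyclotomic polynomial Φ_7(x) up to sign.
For n ≥ 3, the product of all primitive nth roots of unity is 1. (For n=1 it is 1; for n=2 it is -1.)

1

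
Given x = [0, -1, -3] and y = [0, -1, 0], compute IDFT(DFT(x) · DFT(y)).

(x ⊛ y)[n] = Σ(m=0 to 2) x[m] · y[(n-m) mod 3]

Computing each output sample:
(x ⊛ y)[0] = 3
(x ⊛ y)[1] = 0
(x ⊛ y)[2] = 1

x ⊛ y = [3, 0, 1]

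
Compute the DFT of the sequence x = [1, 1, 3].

X[k] = Σ(n=0 to 2) x[n] · ω_3^(nk)
where ω_3 = e^(-2πi/3)

Computing each X[k]:
X[0] = 5
X[1] = -1.0000+1.7321i
X[2] = -1.0000-1.7321i

X = [5, -1.0000+1.7321i, -1.0000-1.7321i]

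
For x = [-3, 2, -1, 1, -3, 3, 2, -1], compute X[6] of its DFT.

X[6] = Σ(n=0 to 7) x[n] · ω_8^(6n) where ω_8 = e^(-2πi/8)
= (-3)·ω_8^0 + (2)·ω_8^6 + (-1)·ω_8^12 + (1)·ω_8^18 + (-3)·ω_8^24 + (3)·ω_8^30 + (2)·ω_8^36 + (-1)·ω_8^42

X[6] = -7+5i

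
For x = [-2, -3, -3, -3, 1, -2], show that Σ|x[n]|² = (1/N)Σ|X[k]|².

Time domain:
Σ|x[n]|² = |-2|² + |-3|² + |-3|² + |-3|² + |1|² + |-2|² = 36.0000

Frequency domain:
(1/6)Σ|X[k]|² = (1/6)(|-12|² + |-0.5000+4.3301i|² + |-1.5000-2.5981i|² + |4|² + |-1.5000+2.5981i|² + |-0.5000-4.3301i|²) = (1/6)·216.0000 = 36.0000

Both sides agree, confirming Parseval's theorem.

Σ|x[n]|² = (1/N)Σ|X[k]|² = 36.0000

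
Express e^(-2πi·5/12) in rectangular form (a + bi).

ω_12^5 = e^(-2πi·5/12)
= cos(-2π·5/12) + i·sin(-2π·5/12)
= cos(-10π/12) + i·sin(-10π/12)

ω_12^5 = cos(-10π/12) + i·sin(-10π/12) = -0.8660-0.5000i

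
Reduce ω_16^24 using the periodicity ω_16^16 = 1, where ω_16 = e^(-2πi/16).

Since ω_16^16 = 1, powers reduce modulo 16.
24 mod 16 = 8
So ω_16^24 = ω_16^8 = e^(-2πi·8/16)

ω_16^24 = ω_16^8 = -1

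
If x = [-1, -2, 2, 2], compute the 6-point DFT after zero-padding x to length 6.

Original 4-point DFT: [1, -3+4i, 1, -3-4i]
Zero-padded 6-point DFT provides frequency interpolation.

DFT_6([x, 0, ...]) = [1, -5, 1.0000+3.4641i, 1, 1.0000-3.4641i, -5]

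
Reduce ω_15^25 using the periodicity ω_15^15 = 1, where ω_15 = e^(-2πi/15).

Since ω_15^15 = 1, powers reduce modulo 15.
25 mod 15 = 10
So ω_15^25 = ω_15^10 = e^(-2πi·10/15)

ω_15^25 = ω_15^10 = -0.5000+0.8660i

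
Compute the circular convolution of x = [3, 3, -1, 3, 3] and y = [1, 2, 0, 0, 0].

(x ⊛ y)[n] = Σ(m=0 to 4) x[m] · y[(n-m) mod 5]

Computing each output sample:
(x ⊛ y)[0] = 9
(x ⊛ y)[1] = 9
(x ⊛ y)[2] = 5
(x ⊛ y)[3] = 1
(x ⊛ y)[4] = 9

x ⊛ y = [9, 9, 5, 1, 9]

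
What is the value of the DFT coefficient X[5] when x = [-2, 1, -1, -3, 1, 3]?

X[5] = Σ(n=0 to 5) x[n] · ω_6^(5n) where ω_6 = e^(-2πi/6)
= (-2)·ω_6^0 + (1)·ω_6^5 + (-1)·ω_6^10 + (-3)·ω_6^15 + (1)·ω_6^20 + (3)·ω_6^25

X[5] = 3.0000-3.4641i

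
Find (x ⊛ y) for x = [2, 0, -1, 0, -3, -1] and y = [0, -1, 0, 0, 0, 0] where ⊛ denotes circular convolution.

(x ⊛ y)[n] = Σ(m=0 to 5) x[m] · y[(n-m) mod 6]

Computing each output sample:
(x ⊛ y)[0] = 1
(x ⊛ y)[1] = -2
(x ⊛ y)[2] = 0
(x ⊛ y)[3] = 1
(x ⊛ y)[4] = 0
(x ⊛ y)[5] = 3

x ⊛ y = [1, -2, 0, 1, 0, 3]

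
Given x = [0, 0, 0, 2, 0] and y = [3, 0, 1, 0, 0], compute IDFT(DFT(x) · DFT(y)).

(x ⊛ y)[n] = Σ(m=0 to 4) x[m] · y[(n-m) mod 5]

Computing each output sample:
(x ⊛ y)[0] = 2
(x ⊛ y)[1] = 0
(x ⊛ y)[2] = 0
(x ⊛ y)[3] = 6
(x ⊛ y)[4] = 0

x ⊛ y = [2, 0, 0, 6, 0]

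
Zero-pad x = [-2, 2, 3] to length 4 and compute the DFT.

Original 3-point DFT: [3, -4.5000+0.8660i, -4.5000-0.8660i]
Zero-padded 4-point DFT provides frequency interpolation.

DFT_4([x, 0, ...]) = [3, -5-2i, -1, -5+2i]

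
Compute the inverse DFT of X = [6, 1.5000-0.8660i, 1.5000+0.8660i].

x[n] = (1/3) Σ(k=0 to 2) X[k] · e^(2πikn/3)

Computing each x[n]:
x[0] = 3
x[1] = 2
x[2] = 1

x = [3, 2, 1]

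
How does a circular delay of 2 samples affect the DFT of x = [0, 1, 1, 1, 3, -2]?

Time shift by 2: X_shifted[k] = ω_6^(2k) · X[k]
Shifted x = [3, -2, 0, 1, 1, 1]

DFT(x[n-2]) = [4, 1.0000+3.4641i, 4.0000+1.7321i, 4, 4.0000-1.7321i, 1.0000-3.4641i]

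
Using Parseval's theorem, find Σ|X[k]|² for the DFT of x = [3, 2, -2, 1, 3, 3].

Parseval: Σ|x[n]|² = (1/N)Σ|X[k]|², so Σ|X[k]|² = N·Σ|x[n]|² = 6·36.0000

Σ|X[k]|² = N·Σ|x[n]|² = 6·36.0000 = 216.0000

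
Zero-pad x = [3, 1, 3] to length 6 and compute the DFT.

Original 3-point DFT: [7, 1.0000+1.7321i, 1.0000-1.7321i]
Zero-padded 6-point DFT provides frequency interpolation.

DFT_6([x, 0, ...]) = [7, 2.0000-3.4641i, 1.0000+1.7321i, 5, 1.0000-1.7321i, 2.0000+3.4641i]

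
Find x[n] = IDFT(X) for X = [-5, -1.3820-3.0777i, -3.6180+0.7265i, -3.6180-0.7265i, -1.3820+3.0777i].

x[n] = (1/5) Σ(k=0 to 4) X[k] · e^(2πikn/5)

Computing each x[n]:
x[0] = -3
x[1] = 1
x[2] = 0
x[3] = -2
x[4] = -1

x = [-3, 1, 0, -2, -1]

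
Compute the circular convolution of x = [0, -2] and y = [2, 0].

(x ⊛ y)[n] = Σ(m=0 to 1) x[m] · y[(n-m) mod 2]

Computing each output sample:
(x ⊛ y)[0] = 0
(x ⊛ y)[1] = -4

x ⊛ y = [0, -4]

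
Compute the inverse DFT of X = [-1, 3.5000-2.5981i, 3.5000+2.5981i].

x[n] = (1/3) Σ(k=0 to 2) X[k] · e^(2πikn/3)

Computing each x[n]:
x[0] = 2
x[1] = 0
x[2] = -3

x = [2, 0, -3]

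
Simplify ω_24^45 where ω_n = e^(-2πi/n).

Since ω_24^24 = 1, powers reduce modulo 24.
45 mod 24 = 21
So ω_24^45 = ω_24^21 = e^(-2πi·21/24)

ω_24^45 = ω_24^21 = 0.7071+0.7071i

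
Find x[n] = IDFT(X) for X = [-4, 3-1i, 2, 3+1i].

x[n] = (1/4) Σ(k=0 to 3) X[k] · e^(2πikn/4)

Computing each x[n]:
x[0] = 1
x[1] = -1
x[2] = -2
x[3] = -2

x = [1, -1, -2, -2]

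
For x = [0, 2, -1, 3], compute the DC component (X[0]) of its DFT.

X[0] = Σ(n=0 to 3) x[n] · ω_4^0 = Σ x[n]
= (0) + (2) + (-1) + (3)

X[0] = 4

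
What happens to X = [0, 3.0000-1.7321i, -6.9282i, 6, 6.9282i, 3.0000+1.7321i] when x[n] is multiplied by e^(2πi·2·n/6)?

Modulation property: DFT(ω_6^(-2n)·x[n]) = X[(k-2) mod 6], so circularly shift X by 2 positions.

X[k-2] = [6.9282i, 3.0000+1.7321i, 0, 3.0000-1.7321i, -6.9282i, 6]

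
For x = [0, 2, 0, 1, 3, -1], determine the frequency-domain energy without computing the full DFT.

Parseval: Σ|x[n]|² = (1/N)Σ|X[k]|², so Σ|X[k]|² = N·Σ|x[n]|² = 6·15.0000

Σ|X[k]|² = N·Σ|x[n]|² = 6·15.0000 = 90.0000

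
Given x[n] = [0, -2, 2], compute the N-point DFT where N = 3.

X[k] = Σ(n=0 to 2) x[n] · ω_3^(nk)
where ω_3 = e^(-2πi/3)

Computing each X[k]:
X[0] = 0
X[1] = 3.4641i
X[2] = -3.4641i

X = [0, 3.4641i, -3.4641i]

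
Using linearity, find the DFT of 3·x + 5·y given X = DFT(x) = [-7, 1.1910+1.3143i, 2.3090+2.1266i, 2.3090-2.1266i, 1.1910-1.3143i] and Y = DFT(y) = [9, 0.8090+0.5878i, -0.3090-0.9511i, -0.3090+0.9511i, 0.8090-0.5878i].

By linearity: DFT(3x + 5y) = 3·DFT(x) + 5·DFT(y)
= 3·[-7, 1.1910+1.3143i, 2.3090+2.1266i, 2.3090-2.1266i, 1.1910-1.3143i] + 5·[9, 0.8090+0.5878i, -0.3090-0.9511i, -0.3090+0.9511i, 0.8090-0.5878i]

Computing element-wise:
Z[0] = 3·(-7) + 5·(9) = 24
Z[1] = 3·(1.1910+1.3143i) + 5·(0.8090+0.5878i) = 7.6180+6.8819i
Z[2] = 3·(2.3090+2.1266i) + 5·(-0.3090-0.9511i) = 5.3820+1.6243i
Z[3] = 3·(2.3090-2.1266i) + 5·(-0.3090+0.9511i) = 5.3820-1.6243i
Z[4] = 3·(1.1910-1.3143i) + 5·(0.8090-0.5878i) = 7.6180-6.8819i

DFT(3x + 5y) = 3·X + 5·Y = [24, 7.6180+6.8819i, 5.3820+1.6243i, 5.3820-1.6243i, 7.6180-6.8819i]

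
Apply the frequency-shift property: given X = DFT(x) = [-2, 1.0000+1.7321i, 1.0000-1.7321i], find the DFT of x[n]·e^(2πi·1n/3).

Modulation property: DFT(ω_3^(-1n)·x[n]) = X[(k-1) mod 3], so circularly shift X by 1 positions.

X[k-1] = [1.0000-1.7321i, -2, 1.0000+1.7321i]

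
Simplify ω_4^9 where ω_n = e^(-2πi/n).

Since ω_4^4 = 1, powers reduce modulo 4.
9 mod 4 = 1
So ω_4^9 = ω_4^1 = e^(-2πi·1/4)

ω_4^9 = ω_4^1 = -1i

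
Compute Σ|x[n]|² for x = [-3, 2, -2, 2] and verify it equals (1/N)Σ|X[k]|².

Time domain:
Σ|x[n]|² = |-3|² + |2|² + |-2|² + |2|² = 21.0000

Frequency domain:
(1/4)Σ|X[k]|² = (1/4)(|-1|² + |-1|² + |-9|² + |-1|²) = (1/4)·84.0000 = 21.0000

Both sides agree, confirming Parseval's theorem.

Σ|x[n]|² = (1/N)Σ|X[k]|² = 21.0000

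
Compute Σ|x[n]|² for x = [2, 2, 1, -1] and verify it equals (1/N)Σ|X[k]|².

Time domain:
Σ|x[n]|² = |2|² + |2|² + |1|² + |-1|² = 10.0000

Frequency domain:
(1/4)Σ|X[k]|² = (1/4)(|4|² + |1-3i|² + |2|² + |1+3i|²) = (1/4)·40.0000 = 10.0000

Both sides agree, confirming Parseval's theorem.

Σ|x[n]|² = (1/N)Σ|X[k]|² = 10.0000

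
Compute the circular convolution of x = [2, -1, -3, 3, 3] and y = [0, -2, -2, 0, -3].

(x ⊛ y)[n] = Σ(m=0 to 4) x[m] · y[(n-m) mod 5]

Computing each output sample:
(x ⊛ y)[0] = -9
(x ⊛ y)[1] = -1
(x ⊛ y)[2] = -11
(x ⊛ y)[3] = -1
(x ⊛ y)[4] = -6

x ⊛ y = [-9, -1, -11, -1, -6]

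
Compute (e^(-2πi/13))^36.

Since ω_13^13 = 1, powers reduce modulo 13.
36 mod 13 = 10
So ω_13^36 = ω_13^10 = e^(-2πi·10/13)

ω_13^36 = ω_13^10 = 0.1205+0.9927i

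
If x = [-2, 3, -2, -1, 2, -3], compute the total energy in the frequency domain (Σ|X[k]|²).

Parseval: Σ|x[n]|² = (1/N)Σ|X[k]|², so Σ|X[k]|² = N·Σ|x[n]|² = 6·31.0000

Σ|X[k]|² = N·Σ|x[n]|² = 6·31.0000 = 186.0000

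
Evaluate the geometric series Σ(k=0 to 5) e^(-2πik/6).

Sum of all nth roots of unity equals 0 for n > 1 (geometric series with r ≠ 1).

0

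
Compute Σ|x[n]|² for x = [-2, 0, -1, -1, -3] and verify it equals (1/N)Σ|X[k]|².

Time domain:
Σ|x[n]|² = |-2|² + |0|² + |-1|² + |-1|² + |-3|² = 15.0000

Frequency domain:
(1/5)Σ|X[k]|² = (1/5)(|-7|² + |-1.3090-2.8532i|² + |-0.1910-1.7634i|² + |-0.1910+1.7634i|² + |-1.3090+2.8532i|²) = (1/5)·75.0000 = 15.0000

Both sides agree, confirming Parseval's theorem.

Σ|x[n]|² = (1/N)Σ|X[k]|² = 15.0000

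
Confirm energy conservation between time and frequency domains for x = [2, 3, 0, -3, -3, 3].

Time domain:
Σ|x[n]|² = |2|² + |3|² + |0|² + |-3|² + |-3|² + |3|² = 40.0000

Frequency domain:
(1/6)Σ|X[k]|² = (1/6)(|2|² + |9.5000-2.5981i|² + |-2.5000+2.5981i|² + |-4|² + |-2.5000-2.5981i|² + |9.5000+2.5981i|²) = (1/6)·240.0000 = 40.0000

Both sides agree, confirming Parseval's theorem.

Σ|x[n]|² = (1/N)Σ|X[k]|² = 40.0000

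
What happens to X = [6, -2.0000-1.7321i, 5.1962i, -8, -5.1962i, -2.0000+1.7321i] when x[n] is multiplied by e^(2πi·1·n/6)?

Modulation property: DFT(ω_6^(-1n)·x[n]) = X[(k-1) mod 6], so circularly shift X by 1 positions.

X[k-1] = [-2.0000+1.7321i, 6, -2.0000-1.7321i, 5.1962i, -8, -5.1962i]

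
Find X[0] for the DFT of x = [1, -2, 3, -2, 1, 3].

X[0] = Σ(n=0 to 5) x[n] · ω_6^0 = Σ x[n]
= (1) + (-2) + (3) + (-2) + (1) + (3)

X[0] = 4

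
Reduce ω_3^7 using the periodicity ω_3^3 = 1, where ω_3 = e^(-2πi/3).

Since ω_3^3 = 1, powers reduce modulo 3.
7 mod 3 = 1
So ω_3^7 = ω_3^1 = e^(-2πi·1/3)

ω_3^7 = ω_3^1 = -0.5000-0.8660i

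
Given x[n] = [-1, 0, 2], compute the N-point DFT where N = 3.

X[k] = Σ(n=0 to 2) x[n] · ω_3^(nk)
where ω_3 = e^(-2πi/3)

Computing each X[k]:
X[0] = 1
X[1] = -2.0000+1.7321i
X[2] = -2.0000-1.7321i

X = [1, -2.0000+1.7321i, -2.0000-1.7321i]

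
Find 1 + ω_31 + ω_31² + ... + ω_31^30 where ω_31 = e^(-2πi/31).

Sum of all nth roots of unity equals 0 for n > 1 (geometric series with r ≠ 1).

0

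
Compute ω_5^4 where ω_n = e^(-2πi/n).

ω_5^4 = e^(-2πi·4/5)
= cos(-2π·4/5) + i·sin(-2π·4/5)
= cos(-8π/5) + i·sin(-8π/5)

ω_5^4 = cos(-8π/5) + i·sin(-8π/5) = 0.3090+0.9511i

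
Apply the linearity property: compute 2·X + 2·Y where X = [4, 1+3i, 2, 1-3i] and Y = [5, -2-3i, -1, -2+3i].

By linearity: DFT(2x + 2y) = 2·DFT(x) + 2·DFT(y)
= 2·[4, 1+3i, 2, 1-3i] + 2·[5, -2-3i, -1, -2+3i]

Computing element-wise:
Z[0] = 2·(4) + 2·(5) = 18
Z[1] = 2·(1+3i) + 2·(-2-3i) = -2
Z[2] = 2·(2) + 2·(-1) = 2
Z[3] = 2·(1-3i) + 2·(-2+3i) = -2

DFT(2x + 2y) = 2·X + 2·Y = [18, -2, 2, -2]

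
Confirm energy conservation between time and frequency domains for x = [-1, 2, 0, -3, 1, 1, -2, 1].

Time domain:
Σ|x[n]|² = |-1|² + |2|² + |0|² + |-3|² + |1|² + |1|² + |-2|² + |1|² = 21.0000

Frequency domain:
(1/8)Σ|X[k]|² = (1/8)(|-1|² + |1.5355+0.1213i|² + |2-5i|² + |-5.5355+4.1213i|² + |-3|² + |-5.5355-4.1213i|² + |2+5i|² + |1.5355-0.1213i|²) = (1/8)·168.0000 = 21.0000

Both sides agree, confirming Parseval's theorem.

Σ|x[n]|² = (1/N)Σ|X[k]|² = 21.0000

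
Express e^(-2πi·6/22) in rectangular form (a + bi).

ω_22^6 = e^(-2πi·6/22)
= cos(-2π·6/22) + i·sin(-2π·6/22)
= cos(-12π/22) + i·sin(-12π/22)

ω_22^6 = cos(-12π/22) + i·sin(-12π/22) = -0.1423-0.9898i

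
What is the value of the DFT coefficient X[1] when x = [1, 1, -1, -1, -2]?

X[1] = Σ(n=0 to 4) x[n] · ω_5^(1n) where ω_5 = e^(-2πi/5)
= (1)·ω_5^0 + (1)·ω_5^1 + (-1)·ω_5^2 + (-1)·ω_5^3 + (-2)·ω_5^4

X[1] = 2.3090-2.8532i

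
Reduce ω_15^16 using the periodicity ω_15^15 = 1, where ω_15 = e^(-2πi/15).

Since ω_15^15 = 1, powers reduce modulo 15.
16 mod 15 = 1
So ω_15^16 = ω_15^1 = e^(-2πi·1/15)

ω_15^16 = ω_15^1 = 0.9135-0.4067i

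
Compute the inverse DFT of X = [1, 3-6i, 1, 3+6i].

x[n] = (1/4) Σ(k=0 to 3) X[k] · e^(2πikn/4)

Computing each x[n]:
x[0] = 2
x[1] = 3
x[2] = -1
x[3] = -3

x = [2, 3, -1, -3]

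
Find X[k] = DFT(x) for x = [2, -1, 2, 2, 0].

X[k] = Σ(n=0 to 4) x[n] · ω_5^(nk)
where ω_5 = e^(-2πi/5)

Computing each X[k]:
X[0] = 5
X[1] = -1.5451+0.9511i
X[2] = 4.0451+0.5878i
X[3] = 4.0451-0.5878i
X[4] = -1.5451-0.9511i

X = [5, -1.5451+0.9511i, 4.0451+0.5878i, 4.0451-0.5878i, -1.5451-0.9511i]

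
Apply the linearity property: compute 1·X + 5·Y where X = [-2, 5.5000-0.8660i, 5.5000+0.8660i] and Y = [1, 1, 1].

By linearity: DFT(1x + 5y) = 1·DFT(x) + 5·DFT(y)
= 1·[-2, 5.5000-0.8660i, 5.5000+0.8660i] + 5·[1, 1, 1]

Computing element-wise:
Z[0] = 1·(-2) + 5·(1) = 3
Z[1] = 1·(5.5000-0.8660i) + 5·(1) = 10.5000-0.8660i
Z[2] = 1·(5.5000+0.8660i) + 5·(1) = 10.5000+0.8660i

DFT(1x + 5y) = 1·X + 5·Y = [3, 10.5000-0.8660i, 10.5000+0.8660i]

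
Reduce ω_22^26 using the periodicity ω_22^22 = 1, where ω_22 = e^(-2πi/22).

Since ω_22^22 = 1, powers reduce modulo 22.
26 mod 22 = 4
So ω_22^26 = ω_22^4 = e^(-2πi·4/22)

ω_22^26 = ω_22^4 = 0.4154-0.9096i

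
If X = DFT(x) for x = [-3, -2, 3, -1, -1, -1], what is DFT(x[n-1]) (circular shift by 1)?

Time shift by 1: X_shifted[k] = ω_6^(1k) · X[k]
Shifted x = [-1, -3, -2, 3, -1, -1]

DFT(x[n-1]) = [-5, -4.5000+2.5981i, 5.5000+0.8660i, -3, 5.5000-0.8660i, -4.5000-2.5981i]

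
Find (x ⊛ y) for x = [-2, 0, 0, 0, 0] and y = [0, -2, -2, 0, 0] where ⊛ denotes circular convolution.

(x ⊛ y)[n] = Σ(m=0 to 4) x[m] · y[(n-m) mod 5]

Computing each output sample:
(x ⊛ y)[0] = 0
(x ⊛ y)[1] = 4
(x ⊛ y)[2] = 4
(x ⊛ y)[3] = 0
(x ⊛ y)[4] = 0

x ⊛ y = [0, 4, 4, 0, 0]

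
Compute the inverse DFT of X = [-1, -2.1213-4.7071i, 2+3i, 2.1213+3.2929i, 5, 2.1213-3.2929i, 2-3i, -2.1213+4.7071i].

x[n] = (1/8) Σ(k=0 to 7) X[k] · e^(2πikn/8)

Computing each x[n]:
x[0] = 1
x[1] = -2
x[2] = 2
x[3] = 1
x[4] = 1
x[5] = -1
x[6] = -2
x[7] = -1

x = [1, -2, 2, 1, 1, -1, -2, -1]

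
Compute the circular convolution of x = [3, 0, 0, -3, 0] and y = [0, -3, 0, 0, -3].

(x ⊛ y)[n] = Σ(m=0 to 4) x[m] · y[(n-m) mod 5]

Computing each output sample:
(x ⊛ y)[0] = 0
(x ⊛ y)[1] = -9
(x ⊛ y)[2] = 9
(x ⊛ y)[3] = 0
(x ⊛ y)[4] = 0

x ⊛ y = [0, -9, 9, 0, 0]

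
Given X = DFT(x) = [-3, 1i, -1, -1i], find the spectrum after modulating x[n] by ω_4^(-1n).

Modulation property: DFT(ω_4^(-1n)·x[n]) = X[(k-1) mod 4], so circularly shift X by 1 positions.

X[k-1] = [-1i, -3, 1i, -1]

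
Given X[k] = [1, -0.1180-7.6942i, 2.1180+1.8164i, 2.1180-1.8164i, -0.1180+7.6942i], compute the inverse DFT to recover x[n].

x[n] = (1/5) Σ(k=0 to 4) X[k] · e^(2πikn/5)

Computing each x[n]:
x[0] = 1
x[1] = 2
x[2] = 3
x[3] = -2
x[4] = -3

x = [1, 2, 3, -2, -3]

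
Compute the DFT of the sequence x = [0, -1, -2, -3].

X[k] = Σ(n=0 to 3) x[n] · ω_4^(nk)
where ω_4 = e^(-2πi/4)

Computing each X[k]:
X[0] = -6
X[1] = 2-2i
X[2] = 2
X[3] = 2+2i

X = [-6, 2-2i, 2, 2+2i]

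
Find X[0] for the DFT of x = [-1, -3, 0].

X[0] = Σ(n=0 to 2) x[n] · ω_3^0 = Σ x[n]
= (-1) + (-3) + (0)

X[0] = -4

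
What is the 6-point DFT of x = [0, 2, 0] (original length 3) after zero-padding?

Original 3-point DFT: [2, -1.0000-1.7321i, -1.0000+1.7321i]
Zero-padded 6-point DFT provides frequency interpolation.

DFT_6([x, 0, ...]) = [2, 1.0000-1.7321i, -1.0000-1.7321i, -2, -1.0000+1.7321i, 1.0000+1.7321i]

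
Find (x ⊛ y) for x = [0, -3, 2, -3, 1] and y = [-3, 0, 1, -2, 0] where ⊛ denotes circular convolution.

(x ⊛ y)[n] = Σ(m=0 to 4) x[m] · y[(n-m) mod 5]

Computing each output sample:
(x ⊛ y)[0] = -7
(x ⊛ y)[1] = 16
(x ⊛ y)[2] = -8
(x ⊛ y)[3] = 6
(x ⊛ y)[4] = 5

x ⊛ y = [-7, 16, -8, 6, 5]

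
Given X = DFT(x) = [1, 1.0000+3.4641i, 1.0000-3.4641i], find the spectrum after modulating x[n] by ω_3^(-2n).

Modulation property: DFT(ω_3^(-2n)·x[n]) = X[(k-2) mod 3], so circularly shift X by 2 positions.

X[k-2] = [1.0000+3.4641i, 1.0000-3.4641i, 1]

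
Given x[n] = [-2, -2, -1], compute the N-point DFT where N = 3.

X[k] = Σ(n=0 to 2) x[n] · ω_3^(nk)
where ω_3 = e^(-2πi/3)

Computing each X[k]:
X[0] = -5
X[1] = -0.5000+0.8660i
X[2] = -0.5000-0.8660i

X = [-5, -0.5000+0.8660i, -0.5000-0.8660i]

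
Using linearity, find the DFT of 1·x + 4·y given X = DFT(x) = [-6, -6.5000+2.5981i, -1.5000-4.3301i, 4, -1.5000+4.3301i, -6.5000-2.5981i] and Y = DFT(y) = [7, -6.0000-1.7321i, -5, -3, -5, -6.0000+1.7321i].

By linearity: DFT(1x + 4y) = 1·DFT(x) + 4·DFT(y)
= 1·[-6, -6.5000+2.5981i, -1.5000-4.3301i, 4, -1.5000+4.3301i, -6.5000-2.5981i] + 4·[7, -6.0000-1.7321i, -5, -3, -5, -6.0000+1.7321i]

Computing element-wise:
Z[0] = 1·(-6) + 4·(7) = 22
Z[1] = 1·(-6.5000+2.5981i) + 4·(-6.0000-1.7321i) = -30.5000-4.3303i
Z[2] = 1·(-1.5000-4.3301i) + 4·(-5) = -21.5000-4.3301i
Z[3] = 1·(4) + 4·(-3) = -8
Z[4] = 1·(-1.5000+4.3301i) + 4·(-5) = -21.5000+4.3301i
Z[5] = 1·(-6.5000-2.5981i) + 4·(-6.0000+1.7321i) = -30.5000+4.3303i

DFT(1x + 4y) = 1·X + 4·Y = [22, -30.5000-4.3303i, -21.5000-4.3301i, -8, -21.5000+4.3301i, -30.5000+4.3303i]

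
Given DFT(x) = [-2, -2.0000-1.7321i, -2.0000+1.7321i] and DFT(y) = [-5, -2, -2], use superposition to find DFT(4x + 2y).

By linearity: DFT(4x + 2y) = 4·DFT(x) + 2·DFT(y)
= 4·[-2, -2.0000-1.7321i, -2.0000+1.7321i] + 2·[-5, -2, -2]

Computing element-wise:
Z[0] = 4·(-2) + 2·(-5) = -18
Z[1] = 4·(-2.0000-1.7321i) + 2·(-2) = -12.0000-6.9284i
Z[2] = 4·(-2.0000+1.7321i) + 2·(-2) = -12.0000+6.9284i

DFT(4x + 2y) = 4·X + 2·Y = [-18, -12.0000-6.9284i, -12.0000+6.9284i]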